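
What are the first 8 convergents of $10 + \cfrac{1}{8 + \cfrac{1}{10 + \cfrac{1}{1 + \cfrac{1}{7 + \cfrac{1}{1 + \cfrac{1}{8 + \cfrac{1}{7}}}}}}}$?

10/1, 81/8, 820/81, 901/89, 7127/704, 8028/793, 71351/7048, 507485/50129

Using the convergent recurrence p_i = a_i*p_{i-1} + p_{i-2}, q_i = a_i*q_{i-1} + q_{i-2} with p_{-2}=0, p_{-1}=1, q_{-2}=1, q_{-1}=0:
  i=0: a_0=10, p_0 = 10*1 + 0 = 10, q_0 = 10*0 + 1 = 1.
  i=1: a_1=8, p_1 = 8*10 + 1 = 81, q_1 = 8*1 + 0 = 8.
  i=2: a_2=10, p_2 = 10*81 + 10 = 820, q_2 = 10*8 + 1 = 81.
  i=3: a_3=1, p_3 = 1*820 + 81 = 901, q_3 = 1*81 + 8 = 89.
  i=4: a_4=7, p_4 = 7*901 + 820 = 7127, q_4 = 7*89 + 81 = 704.
  i=5: a_5=1, p_5 = 1*7127 + 901 = 8028, q_5 = 1*704 + 89 = 793.
  i=6: a_6=8, p_6 = 8*8028 + 7127 = 71351, q_6 = 8*793 + 704 = 7048.
  i=7: a_7=7, p_7 = 7*71351 + 8028 = 507485, q_7 = 7*7048 + 793 = 50129.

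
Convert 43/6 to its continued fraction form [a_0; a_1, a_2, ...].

[7; 6]

Run the Euclidean algorithm on 43 and 6; the successive quotients are the partial quotients a_0, a_1, ... (each step inverts the fractional part left over by the previous one):
  43 = 7*6 + 1, so a_0 = 7.
  6 = 6*1 + 0, so a_1 = 6.
The remainder reaches 0 after 2 divisions, so the expansion has 2 partial quotients, read off in order.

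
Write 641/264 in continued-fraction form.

[2; 2, 2, 1, 37]

Run the Euclidean algorithm on 641 and 264; the successive quotients are the partial quotients a_0, a_1, ... (each step inverts the fractional part left over by the previous one):
  641 = 2*264 + 113, so a_0 = 2.
  264 = 2*113 + 38, so a_1 = 2.
  113 = 2*38 + 37, so a_2 = 2.
  38 = 1*37 + 1, so a_3 = 1.
  37 = 37*1 + 0, so a_4 = 37.
The remainder reaches 0 after 5 divisions, so the expansion has 5 partial quotients, read off in order.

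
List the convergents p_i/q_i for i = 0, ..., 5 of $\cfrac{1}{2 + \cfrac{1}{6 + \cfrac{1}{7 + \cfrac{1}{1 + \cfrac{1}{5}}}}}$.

0/1, 1/2, 6/13, 43/93, 49/106, 288/623

Using the convergent recurrence p_i = a_i*p_{i-1} + p_{i-2}, q_i = a_i*q_{i-1} + q_{i-2} with p_{-2}=0, p_{-1}=1, q_{-2}=1, q_{-1}=0:
  i=0: a_0=0, p_0 = 0*1 + 0 = 0, q_0 = 0*0 + 1 = 1.
  i=1: a_1=2, p_1 = 2*0 + 1 = 1, q_1 = 2*1 + 0 = 2.
  i=2: a_2=6, p_2 = 6*1 + 0 = 6, q_2 = 6*2 + 1 = 13.
  i=3: a_3=7, p_3 = 7*6 + 1 = 43, q_3 = 7*13 + 2 = 93.
  i=4: a_4=1, p_4 = 1*43 + 6 = 49, q_4 = 1*93 + 13 = 106.
  i=5: a_5=5, p_5 = 5*49 + 43 = 288, q_5 = 5*106 + 93 = 623.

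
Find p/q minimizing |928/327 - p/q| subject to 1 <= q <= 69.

Expand x = 928/327 as a continued fraction with the Euclidean algorithm:
  928 = 2*327 + 274, so a_0 = 2.
  327 = 1*274 + 53, so a_1 = 1.
  274 = 5*53 + 9, so a_2 = 5.
  53 = 5*9 + 8, so a_3 = 5.
  9 = 1*8 + 1, so a_4 = 1.
  8 = 8*1 + 0, so a_5 = 8.
so x = [2; 1, 5, 5, 1, 8].
Convergents (p_i = a_i*p_{i-1} + p_{i-2}, q_i = a_i*q_{i-1} + q_{i-2} with p_{-2}=0, p_{-1}=1, q_{-2}=1, q_{-1}=0), until the denominator exceeds 69:
  i=0: a_0=2, p_0 = 2*1 + 0 = 2, q_0 = 2*0 + 1 = 1.
  i=1: a_1=1, p_1 = 1*2 + 1 = 3, q_1 = 1*1 + 0 = 1.
  i=2: a_2=5, p_2 = 5*3 + 2 = 17, q_2 = 5*1 + 1 = 6.
  i=3: a_3=5, p_3 = 5*17 + 3 = 88, q_3 = 5*6 + 1 = 31.
  i=4: a_4=1, p_4 = 1*88 + 17 = 105, q_4 = 1*31 + 6 = 37.
  i=5: a_5=8, p_5 = 8*105 + 88 = 928, q_5 = 8*37 + 31 = 327.
q_5 = 327 > 69, so the last convergent with denominator <= 69 is p_4/q_4 = 105/37.
The closest fraction with denominator <= 69 is either p_4/q_4 or the intermediate fraction (k*p_4 + p_3)/(k*q_4 + q_3) with the largest k >= 1 whose denominator stays <= 69; these approach x as k grows, and every other convergent or intermediate fraction in range is farther away.
Largest k: floor((69 - q_3)/q_4) = floor((69 - 31)/37) = 1.
That gives (1*105 + 88)/(1*37 + 31) = 193/68.
Compare the errors: |x - 105/37| = |928*37 - 105*327|/(327*37) = 1/12099, and |x - 193/68| = |928*68 - 193*327|/(327*68) = 7/22236.
Cross-multiplying, 1*22236 = 22236 < 84693 = 7*12099, so 1/12099 is smaller: the convergent 105/37 is closer to x than 193/68.

105/37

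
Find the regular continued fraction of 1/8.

[0; 8]

Run the Euclidean algorithm on 1 and 8; the successive quotients are the partial quotients a_0, a_1, ... (each step inverts the fractional part left over by the previous one):
  1 = 0*8 + 1, so a_0 = 0.
  8 = 8*1 + 0, so a_1 = 8.
The remainder reaches 0 after 2 divisions, so the expansion has 2 partial quotients, read off in order.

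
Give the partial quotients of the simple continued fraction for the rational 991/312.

[3; 5, 1, 2, 18]

Run the Euclidean algorithm on 991 and 312; the successive quotients are the partial quotients a_0, a_1, ... (each step inverts the fractional part left over by the previous one):
  991 = 3*312 + 55, so a_0 = 3.
  312 = 5*55 + 37, so a_1 = 5.
  55 = 1*37 + 18, so a_2 = 1.
  37 = 2*18 + 1, so a_3 = 2.
  18 = 18*1 + 0, so a_4 = 18.
The remainder reaches 0 after 5 divisions, so the expansion has 5 partial quotients, read off in order.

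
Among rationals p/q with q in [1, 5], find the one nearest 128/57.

Expand x = 128/57 as a continued fraction with the Euclidean algorithm:
  128 = 2*57 + 14, so a_0 = 2.
  57 = 4*14 + 1, so a_1 = 4.
  14 = 14*1 + 0, so a_2 = 14.
so x = [2; 4, 14].
Convergents (p_i = a_i*p_{i-1} + p_{i-2}, q_i = a_i*q_{i-1} + q_{i-2} with p_{-2}=0, p_{-1}=1, q_{-2}=1, q_{-1}=0), until the denominator exceeds 5:
  i=0: a_0=2, p_0 = 2*1 + 0 = 2, q_0 = 2*0 + 1 = 1.
  i=1: a_1=4, p_1 = 4*2 + 1 = 9, q_1 = 4*1 + 0 = 4.
  i=2: a_2=14, p_2 = 14*9 + 2 = 128, q_2 = 14*4 + 1 = 57.
q_2 = 57 > 5, so the last convergent with denominator <= 5 is p_1/q_1 = 9/4.
The closest fraction with denominator <= 5 is either p_1/q_1 or the intermediate fraction (k*p_1 + p_0)/(k*q_1 + q_0) with the largest k >= 1 whose denominator stays <= 5; these approach x as k grows, and every other convergent or intermediate fraction in range is farther away.
Largest k: floor((5 - q_0)/q_1) = floor((5 - 1)/4) = 1.
That gives (1*9 + 2)/(1*4 + 1) = 11/5.
Compare the errors: |x - 9/4| = |128*4 - 9*57|/(57*4) = 1/228, and |x - 11/5| = |128*5 - 11*57|/(57*5) = 13/285.
Cross-multiplying, 1*285 = 285 < 2964 = 13*228, so 1/228 is smaller: the convergent 9/4 is closer to x than 11/5.

9/4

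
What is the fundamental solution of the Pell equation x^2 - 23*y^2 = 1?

(x, y) = (24, 5)

First expand sqrt(23) as a continued fraction. With x_i = (sqrt(23) + m_i)/d_i and (m_0, d_0) = (0, 1): a_0 = floor(sqrt(23)) = 4, since 4^2 = 16 <= 23 < 25 = 5^2.
Iterate m_{i+1} = d_i*a_i - m_i, d_{i+1} = (23 - m_{i+1}^2)/d_i, a_{i+1} = floor((a_0 + m_{i+1})/d_{i+1}):
  m_1 = 1*4 - 0 = 4, d_1 = (23 - 4^2)/1 = 7/1 = 7, a_1 = floor((4 + 4)/7) = 1.
  m_2 = 7*1 - 4 = 3, d_2 = (23 - 3^2)/7 = 14/7 = 2, a_2 = floor((4 + 3)/2) = 3.
  m_3 = 2*3 - 3 = 3, d_3 = (23 - 3^2)/2 = 14/2 = 7, a_3 = floor((4 + 3)/7) = 1.
  m_4 = 7*1 - 3 = 4, d_4 = (23 - 4^2)/7 = 7/7 = 1, a_4 = floor((4 + 4)/1) = 8.
  m_5 = 1*8 - 4 = 4, d_5 = (23 - 4^2)/1 = 7/1 = 7: (m_5, d_5) = (m_1, d_1) = (4, 7), so from here the quotients repeat a_1, ..., a_4; the period length is 4.
So sqrt(23) = [4; (1, 3, 1, 8)] with period length k = 4.
k is even, so the fundamental solution of x^2 - 23y^2 = 1 is (p_{k-1}, q_{k-1}) = (p_3, q_3); compute convergents through index 3.
Convergents (p_i = a_i*p_{i-1} + p_{i-2}, q_i = a_i*q_{i-1} + q_{i-2} with p_{-2}=0, p_{-1}=1, q_{-2}=1, q_{-1}=0):
  i=0: a_0=4, p_0 = 4*1 + 0 = 4, q_0 = 4*0 + 1 = 1.
  i=1: a_1=1, p_1 = 1*4 + 1 = 5, q_1 = 1*1 + 0 = 1.
  i=2: a_2=3, p_2 = 3*5 + 4 = 19, q_2 = 3*1 + 1 = 4.
  i=3: a_3=1, p_3 = 1*19 + 5 = 24, q_3 = 1*4 + 1 = 5.
Check: 24^2 - 23*5^2 = 576 - 575 = 1, so (x, y) = (24, 5) solves the equation, and by the theorem it is the least positive solution.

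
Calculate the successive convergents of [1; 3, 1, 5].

Using the convergent recurrence p_i = a_i*p_{i-1} + p_{i-2}, q_i = a_i*q_{i-1} + q_{i-2} with p_{-2}=0, p_{-1}=1, q_{-2}=1, q_{-1}=0:
  i=0: a_0=1, p_0 = 1*1 + 0 = 1, q_0 = 1*0 + 1 = 1.
  i=1: a_1=3, p_1 = 3*1 + 1 = 4, q_1 = 3*1 + 0 = 3.
  i=2: a_2=1, p_2 = 1*4 + 1 = 5, q_2 = 1*3 + 1 = 4.
  i=3: a_3=5, p_3 = 5*5 + 4 = 29, q_3 = 5*4 + 3 = 23.

1/1, 4/3, 5/4, 29/23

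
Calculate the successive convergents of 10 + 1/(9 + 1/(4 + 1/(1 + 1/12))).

10/1, 91/9, 374/37, 465/46, 5954/589

Using the convergent recurrence p_i = a_i*p_{i-1} + p_{i-2}, q_i = a_i*q_{i-1} + q_{i-2} with p_{-2}=0, p_{-1}=1, q_{-2}=1, q_{-1}=0:
  i=0: a_0=10, p_0 = 10*1 + 0 = 10, q_0 = 10*0 + 1 = 1.
  i=1: a_1=9, p_1 = 9*10 + 1 = 91, q_1 = 9*1 + 0 = 9.
  i=2: a_2=4, p_2 = 4*91 + 10 = 374, q_2 = 4*9 + 1 = 37.
  i=3: a_3=1, p_3 = 1*374 + 91 = 465, q_3 = 1*37 + 9 = 46.
  i=4: a_4=12, p_4 = 12*465 + 374 = 5954, q_4 = 12*46 + 37 = 589.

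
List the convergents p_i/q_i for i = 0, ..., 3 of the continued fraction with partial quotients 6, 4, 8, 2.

6/1, 25/4, 206/33, 437/70

Using the convergent recurrence p_i = a_i*p_{i-1} + p_{i-2}, q_i = a_i*q_{i-1} + q_{i-2} with p_{-2}=0, p_{-1}=1, q_{-2}=1, q_{-1}=0:
  i=0: a_0=6, p_0 = 6*1 + 0 = 6, q_0 = 6*0 + 1 = 1.
  i=1: a_1=4, p_1 = 4*6 + 1 = 25, q_1 = 4*1 + 0 = 4.
  i=2: a_2=8, p_2 = 8*25 + 6 = 206, q_2 = 8*4 + 1 = 33.
  i=3: a_3=2, p_3 = 2*206 + 25 = 437, q_3 = 2*33 + 4 = 70.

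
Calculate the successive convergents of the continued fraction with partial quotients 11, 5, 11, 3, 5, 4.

11/1, 56/5, 627/56, 1937/173, 10312/921, 43185/3857

Using the convergent recurrence p_i = a_i*p_{i-1} + p_{i-2}, q_i = a_i*q_{i-1} + q_{i-2} with p_{-2}=0, p_{-1}=1, q_{-2}=1, q_{-1}=0:
  i=0: a_0=11, p_0 = 11*1 + 0 = 11, q_0 = 11*0 + 1 = 1.
  i=1: a_1=5, p_1 = 5*11 + 1 = 56, q_1 = 5*1 + 0 = 5.
  i=2: a_2=11, p_2 = 11*56 + 11 = 627, q_2 = 11*5 + 1 = 56.
  i=3: a_3=3, p_3 = 3*627 + 56 = 1937, q_3 = 3*56 + 5 = 173.
  i=4: a_4=5, p_4 = 5*1937 + 627 = 10312, q_4 = 5*173 + 56 = 921.
  i=5: a_5=4, p_5 = 4*10312 + 1937 = 43185, q_5 = 4*921 + 173 = 3857.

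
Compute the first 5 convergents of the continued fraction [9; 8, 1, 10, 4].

Using the convergent recurrence p_i = a_i*p_{i-1} + p_{i-2}, q_i = a_i*q_{i-1} + q_{i-2} with p_{-2}=0, p_{-1}=1, q_{-2}=1, q_{-1}=0:
  i=0: a_0=9, p_0 = 9*1 + 0 = 9, q_0 = 9*0 + 1 = 1.
  i=1: a_1=8, p_1 = 8*9 + 1 = 73, q_1 = 8*1 + 0 = 8.
  i=2: a_2=1, p_2 = 1*73 + 9 = 82, q_2 = 1*8 + 1 = 9.
  i=3: a_3=10, p_3 = 10*82 + 73 = 893, q_3 = 10*9 + 8 = 98.
  i=4: a_4=4, p_4 = 4*893 + 82 = 3654, q_4 = 4*98 + 9 = 401.

9/1, 73/8, 82/9, 893/98, 3654/401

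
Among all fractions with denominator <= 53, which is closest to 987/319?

Expand x = 987/319 as a continued fraction with the Euclidean algorithm:
  987 = 3*319 + 30, so a_0 = 3.
  319 = 10*30 + 19, so a_1 = 10.
  30 = 1*19 + 11, so a_2 = 1.
  19 = 1*11 + 8, so a_3 = 1.
  11 = 1*8 + 3, so a_4 = 1.
  8 = 2*3 + 2, so a_5 = 2.
  3 = 1*2 + 1, so a_6 = 1.
  2 = 2*1 + 0, so a_7 = 2.
so x = [3; 10, 1, 1, 1, 2, 1, 2].
Convergents (p_i = a_i*p_{i-1} + p_{i-2}, q_i = a_i*q_{i-1} + q_{i-2} with p_{-2}=0, p_{-1}=1, q_{-2}=1, q_{-1}=0), until the denominator exceeds 53:
  i=0: a_0=3, p_0 = 3*1 + 0 = 3, q_0 = 3*0 + 1 = 1.
  i=1: a_1=10, p_1 = 10*3 + 1 = 31, q_1 = 10*1 + 0 = 10.
  i=2: a_2=1, p_2 = 1*31 + 3 = 34, q_2 = 1*10 + 1 = 11.
  i=3: a_3=1, p_3 = 1*34 + 31 = 65, q_3 = 1*11 + 10 = 21.
  i=4: a_4=1, p_4 = 1*65 + 34 = 99, q_4 = 1*21 + 11 = 32.
  i=5: a_5=2, p_5 = 2*99 + 65 = 263, q_5 = 2*32 + 21 = 85.
q_5 = 85 > 53, so the last convergent with denominator <= 53 is p_4/q_4 = 99/32.
The closest fraction with denominator <= 53 is either p_4/q_4 or the intermediate fraction (k*p_4 + p_3)/(k*q_4 + q_3) with the largest k >= 1 whose denominator stays <= 53; these approach x as k grows, and every other convergent or intermediate fraction in range is farther away.
Largest k: floor((53 - q_3)/q_4) = floor((53 - 21)/32) = 1.
That gives (1*99 + 65)/(1*32 + 21) = 164/53.
Compare the errors: |x - 99/32| = |987*32 - 99*319|/(319*32) = 3/10208, and |x - 164/53| = |987*53 - 164*319|/(319*53) = 5/16907.
Cross-multiplying, 3*16907 = 50721 < 51040 = 5*10208, so 3/10208 is smaller: the convergent 99/32 is closer to x than 164/53.

99/32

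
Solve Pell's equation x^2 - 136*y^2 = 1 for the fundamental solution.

First expand sqrt(136) as a continued fraction. With x_i = (sqrt(136) + m_i)/d_i and (m_0, d_0) = (0, 1): a_0 = floor(sqrt(136)) = 11, since 11^2 = 121 <= 136 < 144 = 12^2.
Iterate m_{i+1} = d_i*a_i - m_i, d_{i+1} = (136 - m_{i+1}^2)/d_i, a_{i+1} = floor((a_0 + m_{i+1})/d_{i+1}):
  m_1 = 1*11 - 0 = 11, d_1 = (136 - 11^2)/1 = 15/1 = 15, a_1 = floor((11 + 11)/15) = 1.
  m_2 = 15*1 - 11 = 4, d_2 = (136 - 4^2)/15 = 120/15 = 8, a_2 = floor((11 + 4)/8) = 1.
  m_3 = 8*1 - 4 = 4, d_3 = (136 - 4^2)/8 = 120/8 = 15, a_3 = floor((11 + 4)/15) = 1.
  m_4 = 15*1 - 4 = 11, d_4 = (136 - 11^2)/15 = 15/15 = 1, a_4 = floor((11 + 11)/1) = 22.
  m_5 = 1*22 - 11 = 11, d_5 = (136 - 11^2)/1 = 15/1 = 15: (m_5, d_5) = (m_1, d_1) = (11, 15), so from here the quotients repeat a_1, ..., a_4; the period length is 4.
So sqrt(136) = [11; (1, 1, 1, 22)] with period length k = 4.
k is even, so the fundamental solution of x^2 - 136y^2 = 1 is (p_{k-1}, q_{k-1}) = (p_3, q_3); compute convergents through index 3.
Convergents (p_i = a_i*p_{i-1} + p_{i-2}, q_i = a_i*q_{i-1} + q_{i-2} with p_{-2}=0, p_{-1}=1, q_{-2}=1, q_{-1}=0):
  i=0: a_0=11, p_0 = 11*1 + 0 = 11, q_0 = 11*0 + 1 = 1.
  i=1: a_1=1, p_1 = 1*11 + 1 = 12, q_1 = 1*1 + 0 = 1.
  i=2: a_2=1, p_2 = 1*12 + 11 = 23, q_2 = 1*1 + 1 = 2.
  i=3: a_3=1, p_3 = 1*23 + 12 = 35, q_3 = 1*2 + 1 = 3.
Check: 35^2 - 136*3^2 = 1225 - 1224 = 1, so (x, y) = (35, 3) solves the equation, and by the theorem it is the least positive solution.

(x, y) = (35, 3)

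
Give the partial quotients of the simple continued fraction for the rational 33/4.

[8; 4]

Run the Euclidean algorithm on 33 and 4; the successive quotients are the partial quotients a_0, a_1, ... (each step inverts the fractional part left over by the previous one):
  33 = 8*4 + 1, so a_0 = 8.
  4 = 4*1 + 0, so a_1 = 4.
The remainder reaches 0 after 2 divisions, so the expansion has 2 partial quotients, read off in order.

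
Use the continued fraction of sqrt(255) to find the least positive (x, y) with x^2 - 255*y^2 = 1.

First expand sqrt(255) as a continued fraction. With x_i = (sqrt(255) + m_i)/d_i and (m_0, d_0) = (0, 1): a_0 = floor(sqrt(255)) = 15, since 15^2 = 225 <= 255 < 256 = 16^2.
Iterate m_{i+1} = d_i*a_i - m_i, d_{i+1} = (255 - m_{i+1}^2)/d_i, a_{i+1} = floor((a_0 + m_{i+1})/d_{i+1}):
  m_1 = 1*15 - 0 = 15, d_1 = (255 - 15^2)/1 = 30/1 = 30, a_1 = floor((15 + 15)/30) = 1.
  m_2 = 30*1 - 15 = 15, d_2 = (255 - 15^2)/30 = 30/30 = 1, a_2 = floor((15 + 15)/1) = 30.
  m_3 = 1*30 - 15 = 15, d_3 = (255 - 15^2)/1 = 30/1 = 30: (m_3, d_3) = (m_1, d_1) = (15, 30), so from here the quotients repeat a_1, a_2; the period length is 2.
So sqrt(255) = [15; (1, 30)] with period length k = 2.
k is even, so the fundamental solution of x^2 - 255y^2 = 1 is (p_{k-1}, q_{k-1}) = (p_1, q_1); compute convergents through index 1.
Convergents (p_i = a_i*p_{i-1} + p_{i-2}, q_i = a_i*q_{i-1} + q_{i-2} with p_{-2}=0, p_{-1}=1, q_{-2}=1, q_{-1}=0):
  i=0: a_0=15, p_0 = 15*1 + 0 = 15, q_0 = 15*0 + 1 = 1.
  i=1: a_1=1, p_1 = 1*15 + 1 = 16, q_1 = 1*1 + 0 = 1.
Check: 16^2 - 255*1^2 = 256 - 255 = 1, so (x, y) = (16, 1) solves the equation, and by the theorem it is the least positive solution.

(x, y) = (16, 1)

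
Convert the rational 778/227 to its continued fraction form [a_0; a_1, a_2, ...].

Run the Euclidean algorithm on 778 and 227; the successive quotients are the partial quotients a_0, a_1, ... (each step inverts the fractional part left over by the previous one):
  778 = 3*227 + 97, so a_0 = 3.
  227 = 2*97 + 33, so a_1 = 2.
  97 = 2*33 + 31, so a_2 = 2.
  33 = 1*31 + 2, so a_3 = 1.
  31 = 15*2 + 1, so a_4 = 15.
  2 = 2*1 + 0, so a_5 = 2.
The remainder reaches 0 after 6 divisions, so the expansion has 6 partial quotients, read off in order.

[3; 2, 2, 1, 15, 2]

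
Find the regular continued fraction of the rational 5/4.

[1; 4]

Run the Euclidean algorithm on 5 and 4; the successive quotients are the partial quotients a_0, a_1, ... (each step inverts the fractional part left over by the previous one):
  5 = 1*4 + 1, so a_0 = 1.
  4 = 4*1 + 0, so a_1 = 4.
The remainder reaches 0 after 2 divisions, so the expansion has 2 partial quotients, read off in order.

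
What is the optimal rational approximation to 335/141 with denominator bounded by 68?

19/8

Expand x = 335/141 as a continued fraction with the Euclidean algorithm:
  335 = 2*141 + 53, so a_0 = 2.
  141 = 2*53 + 35, so a_1 = 2.
  53 = 1*35 + 18, so a_2 = 1.
  35 = 1*18 + 17, so a_3 = 1.
  18 = 1*17 + 1, so a_4 = 1.
  17 = 17*1 + 0, so a_5 = 17.
so x = [2; 2, 1, 1, 1, 17].
Convergents (p_i = a_i*p_{i-1} + p_{i-2}, q_i = a_i*q_{i-1} + q_{i-2} with p_{-2}=0, p_{-1}=1, q_{-2}=1, q_{-1}=0), until the denominator exceeds 68:
  i=0: a_0=2, p_0 = 2*1 + 0 = 2, q_0 = 2*0 + 1 = 1.
  i=1: a_1=2, p_1 = 2*2 + 1 = 5, q_1 = 2*1 + 0 = 2.
  i=2: a_2=1, p_2 = 1*5 + 2 = 7, q_2 = 1*2 + 1 = 3.
  i=3: a_3=1, p_3 = 1*7 + 5 = 12, q_3 = 1*3 + 2 = 5.
  i=4: a_4=1, p_4 = 1*12 + 7 = 19, q_4 = 1*5 + 3 = 8.
  i=5: a_5=17, p_5 = 17*19 + 12 = 335, q_5 = 17*8 + 5 = 141.
q_5 = 141 > 68, so the last convergent with denominator <= 68 is p_4/q_4 = 19/8.
The closest fraction with denominator <= 68 is either p_4/q_4 or the intermediate fraction (k*p_4 + p_3)/(k*q_4 + q_3) with the largest k >= 1 whose denominator stays <= 68; these approach x as k grows, and every other convergent or intermediate fraction in range is farther away.
Largest k: floor((68 - q_3)/q_4) = floor((68 - 5)/8) = 7.
That gives (7*19 + 12)/(7*8 + 5) = 145/61.
Compare the errors: |x - 19/8| = |335*8 - 19*141|/(141*8) = 1/1128, and |x - 145/61| = |335*61 - 145*141|/(141*61) = 10/8601.
Cross-multiplying, 1*8601 = 8601 < 11280 = 10*1128, so 1/1128 is smaller: the convergent 19/8 is closer to x than 145/61.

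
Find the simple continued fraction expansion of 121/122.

[0; 1, 121]

Run the Euclidean algorithm on 121 and 122; the successive quotients are the partial quotients a_0, a_1, ... (each step inverts the fractional part left over by the previous one):
  121 = 0*122 + 121, so a_0 = 0.
  122 = 1*121 + 1, so a_1 = 1.
  121 = 121*1 + 0, so a_2 = 121.
The remainder reaches 0 after 3 divisions, so the expansion has 3 partial quotients, read off in order.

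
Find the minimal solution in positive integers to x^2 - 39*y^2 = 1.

(x, y) = (25, 4)

First expand sqrt(39) as a continued fraction. With x_i = (sqrt(39) + m_i)/d_i and (m_0, d_0) = (0, 1): a_0 = floor(sqrt(39)) = 6, since 6^2 = 36 <= 39 < 49 = 7^2.
Iterate m_{i+1} = d_i*a_i - m_i, d_{i+1} = (39 - m_{i+1}^2)/d_i, a_{i+1} = floor((a_0 + m_{i+1})/d_{i+1}):
  m_1 = 1*6 - 0 = 6, d_1 = (39 - 6^2)/1 = 3/1 = 3, a_1 = floor((6 + 6)/3) = 4.
  m_2 = 3*4 - 6 = 6, d_2 = (39 - 6^2)/3 = 3/3 = 1, a_2 = floor((6 + 6)/1) = 12.
  m_3 = 1*12 - 6 = 6, d_3 = (39 - 6^2)/1 = 3/1 = 3: (m_3, d_3) = (m_1, d_1) = (6, 3), so from here the quotients repeat a_1, a_2; the period length is 2.
So sqrt(39) = [6; (4, 12)] with period length k = 2.
k is even, so the fundamental solution of x^2 - 39y^2 = 1 is (p_{k-1}, q_{k-1}) = (p_1, q_1); compute convergents through index 1.
Convergents (p_i = a_i*p_{i-1} + p_{i-2}, q_i = a_i*q_{i-1} + q_{i-2} with p_{-2}=0, p_{-1}=1, q_{-2}=1, q_{-1}=0):
  i=0: a_0=6, p_0 = 6*1 + 0 = 6, q_0 = 6*0 + 1 = 1.
  i=1: a_1=4, p_1 = 4*6 + 1 = 25, q_1 = 4*1 + 0 = 4.
Check: 25^2 - 39*4^2 = 625 - 624 = 1, so (x, y) = (25, 4) solves the equation, and by the theorem it is the least positive solution.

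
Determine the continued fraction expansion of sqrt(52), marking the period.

Write x_i = (sqrt(52) + m_i)/d_i with (m_0, d_0) = (0, 1). a_0 = floor(sqrt(52)) = 7, since 7^2 = 49 <= 52 < 64 = 8^2.
Iterate m_{i+1} = d_i*a_i - m_i, d_{i+1} = (52 - m_{i+1}^2)/d_i, a_{i+1} = floor((a_0 + m_{i+1})/d_{i+1}):
  m_1 = 1*7 - 0 = 7, d_1 = (52 - 7^2)/1 = 3/1 = 3, a_1 = floor((7 + 7)/3) = 4.
  m_2 = 3*4 - 7 = 5, d_2 = (52 - 5^2)/3 = 27/3 = 9, a_2 = floor((7 + 5)/9) = 1.
  m_3 = 9*1 - 5 = 4, d_3 = (52 - 4^2)/9 = 36/9 = 4, a_3 = floor((7 + 4)/4) = 2.
  m_4 = 4*2 - 4 = 4, d_4 = (52 - 4^2)/4 = 36/4 = 9, a_4 = floor((7 + 4)/9) = 1.
  m_5 = 9*1 - 4 = 5, d_5 = (52 - 5^2)/9 = 27/9 = 3, a_5 = floor((7 + 5)/3) = 4.
  m_6 = 3*4 - 5 = 7, d_6 = (52 - 7^2)/3 = 3/3 = 1, a_6 = floor((7 + 7)/1) = 14.
  m_7 = 1*14 - 7 = 7, d_7 = (52 - 7^2)/1 = 3/1 = 3: (m_7, d_7) = (m_1, d_1) = (7, 3), so from here the quotients repeat a_1, ..., a_6; the period length is 6.
Hence the expansion of sqrt(52) is a_0 = 7 followed by the repeating block 4, 1, 2, 1, 4, 14 (period 6).

[7; (4, 1, 2, 1, 4, 14)]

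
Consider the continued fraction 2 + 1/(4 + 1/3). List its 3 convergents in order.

Using the convergent recurrence p_i = a_i*p_{i-1} + p_{i-2}, q_i = a_i*q_{i-1} + q_{i-2} with p_{-2}=0, p_{-1}=1, q_{-2}=1, q_{-1}=0:
  i=0: a_0=2, p_0 = 2*1 + 0 = 2, q_0 = 2*0 + 1 = 1.
  i=1: a_1=4, p_1 = 4*2 + 1 = 9, q_1 = 4*1 + 0 = 4.
  i=2: a_2=3, p_2 = 3*9 + 2 = 29, q_2 = 3*4 + 1 = 13.

2/1, 9/4, 29/13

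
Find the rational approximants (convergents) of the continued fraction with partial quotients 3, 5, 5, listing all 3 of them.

3/1, 16/5, 83/26

Using the convergent recurrence p_i = a_i*p_{i-1} + p_{i-2}, q_i = a_i*q_{i-1} + q_{i-2} with p_{-2}=0, p_{-1}=1, q_{-2}=1, q_{-1}=0:
  i=0: a_0=3, p_0 = 3*1 + 0 = 3, q_0 = 3*0 + 1 = 1.
  i=1: a_1=5, p_1 = 5*3 + 1 = 16, q_1 = 5*1 + 0 = 5.
  i=2: a_2=5, p_2 = 5*16 + 3 = 83, q_2 = 5*5 + 1 = 26.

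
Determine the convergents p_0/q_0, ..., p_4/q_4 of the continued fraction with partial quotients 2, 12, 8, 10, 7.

Using the convergent recurrence p_i = a_i*p_{i-1} + p_{i-2}, q_i = a_i*q_{i-1} + q_{i-2} with p_{-2}=0, p_{-1}=1, q_{-2}=1, q_{-1}=0:
  i=0: a_0=2, p_0 = 2*1 + 0 = 2, q_0 = 2*0 + 1 = 1.
  i=1: a_1=12, p_1 = 12*2 + 1 = 25, q_1 = 12*1 + 0 = 12.
  i=2: a_2=8, p_2 = 8*25 + 2 = 202, q_2 = 8*12 + 1 = 97.
  i=3: a_3=10, p_3 = 10*202 + 25 = 2045, q_3 = 10*97 + 12 = 982.
  i=4: a_4=7, p_4 = 7*2045 + 202 = 14517, q_4 = 7*982 + 97 = 6971.

2/1, 25/12, 202/97, 2045/982, 14517/6971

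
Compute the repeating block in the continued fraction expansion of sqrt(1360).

[36; (1, 7, 4, 1, 3, 1, 4, 7, 1, 72)]

Write x_i = (sqrt(1360) + m_i)/d_i with (m_0, d_0) = (0, 1). a_0 = floor(sqrt(1360)) = 36, since 36^2 = 1296 <= 1360 < 1369 = 37^2.
Iterate m_{i+1} = d_i*a_i - m_i, d_{i+1} = (1360 - m_{i+1}^2)/d_i, a_{i+1} = floor((a_0 + m_{i+1})/d_{i+1}):
  m_1 = 1*36 - 0 = 36, d_1 = (1360 - 36^2)/1 = 64/1 = 64, a_1 = floor((36 + 36)/64) = 1.
  m_2 = 64*1 - 36 = 28, d_2 = (1360 - 28^2)/64 = 576/64 = 9, a_2 = floor((36 + 28)/9) = 7.
  m_3 = 9*7 - 28 = 35, d_3 = (1360 - 35^2)/9 = 135/9 = 15, a_3 = floor((36 + 35)/15) = 4.
  m_4 = 15*4 - 35 = 25, d_4 = (1360 - 25^2)/15 = 735/15 = 49, a_4 = floor((36 + 25)/49) = 1.
  m_5 = 49*1 - 25 = 24, d_5 = (1360 - 24^2)/49 = 784/49 = 16, a_5 = floor((36 + 24)/16) = 3.
  m_6 = 16*3 - 24 = 24, d_6 = (1360 - 24^2)/16 = 784/16 = 49, a_6 = floor((36 + 24)/49) = 1.
  m_7 = 49*1 - 24 = 25, d_7 = (1360 - 25^2)/49 = 735/49 = 15, a_7 = floor((36 + 25)/15) = 4.
  m_8 = 15*4 - 25 = 35, d_8 = (1360 - 35^2)/15 = 135/15 = 9, a_8 = floor((36 + 35)/9) = 7.
  m_9 = 9*7 - 35 = 28, d_9 = (1360 - 28^2)/9 = 576/9 = 64, a_9 = floor((36 + 28)/64) = 1.
  m_10 = 64*1 - 28 = 36, d_10 = (1360 - 36^2)/64 = 64/64 = 1, a_10 = floor((36 + 36)/1) = 72.
  m_11 = 1*72 - 36 = 36, d_11 = (1360 - 36^2)/1 = 64/1 = 64: (m_11, d_11) = (m_1, d_1) = (36, 64), so from here the quotients repeat a_1, ..., a_10; the period length is 10.
Hence the expansion of sqrt(1360) is a_0 = 36 followed by the repeating block 1, 7, 4, 1, 3, 1, 4, 7, 1, 72 (period 10).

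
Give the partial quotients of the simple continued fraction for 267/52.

Run the Euclidean algorithm on 267 and 52; the successive quotients are the partial quotients a_0, a_1, ... (each step inverts the fractional part left over by the previous one):
  267 = 5*52 + 7, so a_0 = 5.
  52 = 7*7 + 3, so a_1 = 7.
  7 = 2*3 + 1, so a_2 = 2.
  3 = 3*1 + 0, so a_3 = 3.
The remainder reaches 0 after 4 divisions, so the expansion has 4 partial quotients, read off in order.

[5; 7, 2, 3]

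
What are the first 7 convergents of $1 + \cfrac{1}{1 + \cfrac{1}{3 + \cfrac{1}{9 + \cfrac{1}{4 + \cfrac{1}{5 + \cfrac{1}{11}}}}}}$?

Using the convergent recurrence p_i = a_i*p_{i-1} + p_{i-2}, q_i = a_i*q_{i-1} + q_{i-2} with p_{-2}=0, p_{-1}=1, q_{-2}=1, q_{-1}=0:
  i=0: a_0=1, p_0 = 1*1 + 0 = 1, q_0 = 1*0 + 1 = 1.
  i=1: a_1=1, p_1 = 1*1 + 1 = 2, q_1 = 1*1 + 0 = 1.
  i=2: a_2=3, p_2 = 3*2 + 1 = 7, q_2 = 3*1 + 1 = 4.
  i=3: a_3=9, p_3 = 9*7 + 2 = 65, q_3 = 9*4 + 1 = 37.
  i=4: a_4=4, p_4 = 4*65 + 7 = 267, q_4 = 4*37 + 4 = 152.
  i=5: a_5=5, p_5 = 5*267 + 65 = 1400, q_5 = 5*152 + 37 = 797.
  i=6: a_6=11, p_6 = 11*1400 + 267 = 15667, q_6 = 11*797 + 152 = 8919.

1/1, 2/1, 7/4, 65/37, 267/152, 1400/797, 15667/8919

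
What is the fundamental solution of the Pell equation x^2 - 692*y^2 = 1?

First expand sqrt(692) as a continued fraction. With x_i = (sqrt(692) + m_i)/d_i and (m_0, d_0) = (0, 1): a_0 = floor(sqrt(692)) = 26, since 26^2 = 676 <= 692 < 729 = 27^2.
Iterate m_{i+1} = d_i*a_i - m_i, d_{i+1} = (692 - m_{i+1}^2)/d_i, a_{i+1} = floor((a_0 + m_{i+1})/d_{i+1}):
  m_1 = 1*26 - 0 = 26, d_1 = (692 - 26^2)/1 = 16/1 = 16, a_1 = floor((26 + 26)/16) = 3.
  m_2 = 16*3 - 26 = 22, d_2 = (692 - 22^2)/16 = 208/16 = 13, a_2 = floor((26 + 22)/13) = 3.
  m_3 = 13*3 - 22 = 17, d_3 = (692 - 17^2)/13 = 403/13 = 31, a_3 = floor((26 + 17)/31) = 1.
  m_4 = 31*1 - 17 = 14, d_4 = (692 - 14^2)/31 = 496/31 = 16, a_4 = floor((26 + 14)/16) = 2.
  m_5 = 16*2 - 14 = 18, d_5 = (692 - 18^2)/16 = 368/16 = 23, a_5 = floor((26 + 18)/23) = 1.
  m_6 = 23*1 - 18 = 5, d_6 = (692 - 5^2)/23 = 667/23 = 29, a_6 = floor((26 + 5)/29) = 1.
  m_7 = 29*1 - 5 = 24, d_7 = (692 - 24^2)/29 = 116/29 = 4, a_7 = floor((26 + 24)/4) = 12.
  m_8 = 4*12 - 24 = 24, d_8 = (692 - 24^2)/4 = 116/4 = 29, a_8 = floor((26 + 24)/29) = 1.
  m_9 = 29*1 - 24 = 5, d_9 = (692 - 5^2)/29 = 667/29 = 23, a_9 = floor((26 + 5)/23) = 1.
  m_10 = 23*1 - 5 = 18, d_10 = (692 - 18^2)/23 = 368/23 = 16, a_10 = floor((26 + 18)/16) = 2.
  m_11 = 16*2 - 18 = 14, d_11 = (692 - 14^2)/16 = 496/16 = 31, a_11 = floor((26 + 14)/31) = 1.
  m_12 = 31*1 - 14 = 17, d_12 = (692 - 17^2)/31 = 403/31 = 13, a_12 = floor((26 + 17)/13) = 3.
  m_13 = 13*3 - 17 = 22, d_13 = (692 - 22^2)/13 = 208/13 = 16, a_13 = floor((26 + 22)/16) = 3.
  m_14 = 16*3 - 22 = 26, d_14 = (692 - 26^2)/16 = 16/16 = 1, a_14 = floor((26 + 26)/1) = 52.
  m_15 = 1*52 - 26 = 26, d_15 = (692 - 26^2)/1 = 16/1 = 16: (m_15, d_15) = (m_1, d_1) = (26, 16), so from here the quotients repeat a_1, ..., a_14; the period length is 14.
So sqrt(692) = [26; (3, 3, 1, 2, 1, 1, 12, 1, 1, 2, 1, 3, 3, 52)] with period length k = 14.
k is even, so the fundamental solution of x^2 - 692y^2 = 1 is (p_{k-1}, q_{k-1}) = (p_13, q_13); compute convergents through index 13.
Convergents (p_i = a_i*p_{i-1} + p_{i-2}, q_i = a_i*q_{i-1} + q_{i-2} with p_{-2}=0, p_{-1}=1, q_{-2}=1, q_{-1}=0):
  i=0: a_0=26, p_0 = 26*1 + 0 = 26, q_0 = 26*0 + 1 = 1.
  i=1: a_1=3, p_1 = 3*26 + 1 = 79, q_1 = 3*1 + 0 = 3.
  i=2: a_2=3, p_2 = 3*79 + 26 = 263, q_2 = 3*3 + 1 = 10.
  i=3: a_3=1, p_3 = 1*263 + 79 = 342, q_3 = 1*10 + 3 = 13.
  i=4: a_4=2, p_4 = 2*342 + 263 = 947, q_4 = 2*13 + 10 = 36.
  i=5: a_5=1, p_5 = 1*947 + 342 = 1289, q_5 = 1*36 + 13 = 49.
  i=6: a_6=1, p_6 = 1*1289 + 947 = 2236, q_6 = 1*49 + 36 = 85.
  i=7: a_7=12, p_7 = 12*2236 + 1289 = 28121, q_7 = 12*85 + 49 = 1069.
  i=8: a_8=1, p_8 = 1*28121 + 2236 = 30357, q_8 = 1*1069 + 85 = 1154.
  i=9: a_9=1, p_9 = 1*30357 + 28121 = 58478, q_9 = 1*1154 + 1069 = 2223.
  i=10: a_10=2, p_10 = 2*58478 + 30357 = 147313, q_10 = 2*2223 + 1154 = 5600.
  i=11: a_11=1, p_11 = 1*147313 + 58478 = 205791, q_11 = 1*5600 + 2223 = 7823.
  i=12: a_12=3, p_12 = 3*205791 + 147313 = 764686, q_12 = 3*7823 + 5600 = 29069.
  i=13: a_13=3, p_13 = 3*764686 + 205791 = 2499849, q_13 = 3*29069 + 7823 = 95030.
Check: 2499849^2 - 692*95030^2 = 6249245022801 - 6249245022800 = 1, so (x, y) = (2499849, 95030) solves the equation, and by the theorem it is the least positive solution.

(x, y) = (2499849, 95030)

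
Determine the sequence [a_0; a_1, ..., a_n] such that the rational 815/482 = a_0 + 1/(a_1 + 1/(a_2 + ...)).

[1; 1, 2, 4, 3, 1, 8]

Run the Euclidean algorithm on 815 and 482; the successive quotients are the partial quotients a_0, a_1, ... (each step inverts the fractional part left over by the previous one):
  815 = 1*482 + 333, so a_0 = 1.
  482 = 1*333 + 149, so a_1 = 1.
  333 = 2*149 + 35, so a_2 = 2.
  149 = 4*35 + 9, so a_3 = 4.
  35 = 3*9 + 8, so a_4 = 3.
  9 = 1*8 + 1, so a_5 = 1.
  8 = 8*1 + 0, so a_6 = 8.
The remainder reaches 0 after 7 divisions, so the expansion has 7 partial quotients, read off in order.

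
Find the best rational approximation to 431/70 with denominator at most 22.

Expand x = 431/70 as a continued fraction with the Euclidean algorithm:
  431 = 6*70 + 11, so a_0 = 6.
  70 = 6*11 + 4, so a_1 = 6.
  11 = 2*4 + 3, so a_2 = 2.
  4 = 1*3 + 1, so a_3 = 1.
  3 = 3*1 + 0, so a_4 = 3.
so x = [6; 6, 2, 1, 3].
Convergents (p_i = a_i*p_{i-1} + p_{i-2}, q_i = a_i*q_{i-1} + q_{i-2} with p_{-2}=0, p_{-1}=1, q_{-2}=1, q_{-1}=0), until the denominator exceeds 22:
  i=0: a_0=6, p_0 = 6*1 + 0 = 6, q_0 = 6*0 + 1 = 1.
  i=1: a_1=6, p_1 = 6*6 + 1 = 37, q_1 = 6*1 + 0 = 6.
  i=2: a_2=2, p_2 = 2*37 + 6 = 80, q_2 = 2*6 + 1 = 13.
  i=3: a_3=1, p_3 = 1*80 + 37 = 117, q_3 = 1*13 + 6 = 19.
  i=4: a_4=3, p_4 = 3*117 + 80 = 431, q_4 = 3*19 + 13 = 70.
q_4 = 70 > 22, so the last convergent with denominator <= 22 is p_3/q_3 = 117/19.
The closest fraction with denominator <= 22 is either p_3/q_3 or the intermediate fraction (k*p_3 + p_2)/(k*q_3 + q_2) with the largest k >= 1 whose denominator stays <= 22; these approach x as k grows, and every other convergent or intermediate fraction in range is farther away.
Largest k: floor((22 - q_2)/q_3) = floor((22 - 13)/19) = 0.
Since k = 0, no intermediate fraction beyond p_3/q_3 has denominator <= 22, so the convergent 117/19 is the closest (its error is |431*19 - 117*70|/(70*19) = 1/1330).

117/19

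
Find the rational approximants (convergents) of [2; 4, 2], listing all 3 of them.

2/1, 9/4, 20/9

Using the convergent recurrence p_i = a_i*p_{i-1} + p_{i-2}, q_i = a_i*q_{i-1} + q_{i-2} with p_{-2}=0, p_{-1}=1, q_{-2}=1, q_{-1}=0:
  i=0: a_0=2, p_0 = 2*1 + 0 = 2, q_0 = 2*0 + 1 = 1.
  i=1: a_1=4, p_1 = 4*2 + 1 = 9, q_1 = 4*1 + 0 = 4.
  i=2: a_2=2, p_2 = 2*9 + 2 = 20, q_2 = 2*4 + 1 = 9.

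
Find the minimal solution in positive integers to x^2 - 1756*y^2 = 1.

First expand sqrt(1756) as a continued fraction. With x_i = (sqrt(1756) + m_i)/d_i and (m_0, d_0) = (0, 1): a_0 = floor(sqrt(1756)) = 41, since 41^2 = 1681 <= 1756 < 1764 = 42^2.
Iterate m_{i+1} = d_i*a_i - m_i, d_{i+1} = (1756 - m_{i+1}^2)/d_i, a_{i+1} = floor((a_0 + m_{i+1})/d_{i+1}):
  m_1 = 1*41 - 0 = 41, d_1 = (1756 - 41^2)/1 = 75/1 = 75, a_1 = floor((41 + 41)/75) = 1.
  m_2 = 75*1 - 41 = 34, d_2 = (1756 - 34^2)/75 = 600/75 = 8, a_2 = floor((41 + 34)/8) = 9.
  m_3 = 8*9 - 34 = 38, d_3 = (1756 - 38^2)/8 = 312/8 = 39, a_3 = floor((41 + 38)/39) = 2.
  m_4 = 39*2 - 38 = 40, d_4 = (1756 - 40^2)/39 = 156/39 = 4, a_4 = floor((41 + 40)/4) = 20.
  m_5 = 4*20 - 40 = 40, d_5 = (1756 - 40^2)/4 = 156/4 = 39, a_5 = floor((41 + 40)/39) = 2.
  m_6 = 39*2 - 40 = 38, d_6 = (1756 - 38^2)/39 = 312/39 = 8, a_6 = floor((41 + 38)/8) = 9.
  m_7 = 8*9 - 38 = 34, d_7 = (1756 - 34^2)/8 = 600/8 = 75, a_7 = floor((41 + 34)/75) = 1.
  m_8 = 75*1 - 34 = 41, d_8 = (1756 - 41^2)/75 = 75/75 = 1, a_8 = floor((41 + 41)/1) = 82.
  m_9 = 1*82 - 41 = 41, d_9 = (1756 - 41^2)/1 = 75/1 = 75: (m_9, d_9) = (m_1, d_1) = (41, 75), so from here the quotients repeat a_1, ..., a_8; the period length is 8.
So sqrt(1756) = [41; (1, 9, 2, 20, 2, 9, 1, 82)] with period length k = 8.
k is even, so the fundamental solution of x^2 - 1756y^2 = 1 is (p_{k-1}, q_{k-1}) = (p_7, q_7); compute convergents through index 7.
Convergents (p_i = a_i*p_{i-1} + p_{i-2}, q_i = a_i*q_{i-1} + q_{i-2} with p_{-2}=0, p_{-1}=1, q_{-2}=1, q_{-1}=0):
  i=0: a_0=41, p_0 = 41*1 + 0 = 41, q_0 = 41*0 + 1 = 1.
  i=1: a_1=1, p_1 = 1*41 + 1 = 42, q_1 = 1*1 + 0 = 1.
  i=2: a_2=9, p_2 = 9*42 + 41 = 419, q_2 = 9*1 + 1 = 10.
  i=3: a_3=2, p_3 = 2*419 + 42 = 880, q_3 = 2*10 + 1 = 21.
  i=4: a_4=20, p_4 = 20*880 + 419 = 18019, q_4 = 20*21 + 10 = 430.
  i=5: a_5=2, p_5 = 2*18019 + 880 = 36918, q_5 = 2*430 + 21 = 881.
  i=6: a_6=9, p_6 = 9*36918 + 18019 = 350281, q_6 = 9*881 + 430 = 8359.
  i=7: a_7=1, p_7 = 1*350281 + 36918 = 387199, q_7 = 1*8359 + 881 = 9240.
Check: 387199^2 - 1756*9240^2 = 149923065601 - 149923065600 = 1, so (x, y) = (387199, 9240) solves the equation, and by the theorem it is the least positive solution.

(x, y) = (387199, 9240)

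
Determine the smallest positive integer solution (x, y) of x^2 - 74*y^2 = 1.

First expand sqrt(74) as a continued fraction. With x_i = (sqrt(74) + m_i)/d_i and (m_0, d_0) = (0, 1): a_0 = floor(sqrt(74)) = 8, since 8^2 = 64 <= 74 < 81 = 9^2.
Iterate m_{i+1} = d_i*a_i - m_i, d_{i+1} = (74 - m_{i+1}^2)/d_i, a_{i+1} = floor((a_0 + m_{i+1})/d_{i+1}):
  m_1 = 1*8 - 0 = 8, d_1 = (74 - 8^2)/1 = 10/1 = 10, a_1 = floor((8 + 8)/10) = 1.
  m_2 = 10*1 - 8 = 2, d_2 = (74 - 2^2)/10 = 70/10 = 7, a_2 = floor((8 + 2)/7) = 1.
  m_3 = 7*1 - 2 = 5, d_3 = (74 - 5^2)/7 = 49/7 = 7, a_3 = floor((8 + 5)/7) = 1.
  m_4 = 7*1 - 5 = 2, d_4 = (74 - 2^2)/7 = 70/7 = 10, a_4 = floor((8 + 2)/10) = 1.
  m_5 = 10*1 - 2 = 8, d_5 = (74 - 8^2)/10 = 10/10 = 1, a_5 = floor((8 + 8)/1) = 16.
  m_6 = 1*16 - 8 = 8, d_6 = (74 - 8^2)/1 = 10/1 = 10: (m_6, d_6) = (m_1, d_1) = (8, 10), so from here the quotients repeat a_1, ..., a_5; the period length is 5.
So sqrt(74) = [8; (1, 1, 1, 1, 16)] with period length k = 5.
k is odd, so (p_{k-1}, q_{k-1}) only solves x^2 - 74y^2 = -1 and the fundamental solution of x^2 - 74y^2 = 1 is (p_{2k-1}, q_{2k-1}) = (p_9, q_9); compute convergents through index 9, running through the period twice.
Convergents (p_i = a_i*p_{i-1} + p_{i-2}, q_i = a_i*q_{i-1} + q_{i-2} with p_{-2}=0, p_{-1}=1, q_{-2}=1, q_{-1}=0):
  i=0: a_0=8, p_0 = 8*1 + 0 = 8, q_0 = 8*0 + 1 = 1.
  i=1: a_1=1, p_1 = 1*8 + 1 = 9, q_1 = 1*1 + 0 = 1.
  i=2: a_2=1, p_2 = 1*9 + 8 = 17, q_2 = 1*1 + 1 = 2.
  i=3: a_3=1, p_3 = 1*17 + 9 = 26, q_3 = 1*2 + 1 = 3.
  i=4: a_4=1, p_4 = 1*26 + 17 = 43, q_4 = 1*3 + 2 = 5.
  i=5: a_5=16, p_5 = 16*43 + 26 = 714, q_5 = 16*5 + 3 = 83.
  i=6: a_6=1, p_6 = 1*714 + 43 = 757, q_6 = 1*83 + 5 = 88.
  i=7: a_7=1, p_7 = 1*757 + 714 = 1471, q_7 = 1*88 + 83 = 171.
  i=8: a_8=1, p_8 = 1*1471 + 757 = 2228, q_8 = 1*171 + 88 = 259.
  i=9: a_9=1, p_9 = 1*2228 + 1471 = 3699, q_9 = 1*259 + 171 = 430.
Indeed p_4^2 - 74*q_4^2 = 1849 - 1850 = -1, not +1.
Check: 3699^2 - 74*430^2 = 13682601 - 13682600 = 1, so (x, y) = (3699, 430) solves the equation, and by the theorem it is the least positive solution.

(x, y) = (3699, 430)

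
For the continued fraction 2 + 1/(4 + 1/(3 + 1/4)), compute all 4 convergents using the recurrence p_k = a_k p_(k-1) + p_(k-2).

2/1, 9/4, 29/13, 125/56

Using the convergent recurrence p_i = a_i*p_{i-1} + p_{i-2}, q_i = a_i*q_{i-1} + q_{i-2} with p_{-2}=0, p_{-1}=1, q_{-2}=1, q_{-1}=0:
  i=0: a_0=2, p_0 = 2*1 + 0 = 2, q_0 = 2*0 + 1 = 1.
  i=1: a_1=4, p_1 = 4*2 + 1 = 9, q_1 = 4*1 + 0 = 4.
  i=2: a_2=3, p_2 = 3*9 + 2 = 29, q_2 = 3*4 + 1 = 13.
  i=3: a_3=4, p_3 = 4*29 + 9 = 125, q_3 = 4*13 + 4 = 56.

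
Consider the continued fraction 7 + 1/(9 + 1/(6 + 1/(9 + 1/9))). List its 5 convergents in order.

7/1, 64/9, 391/55, 3583/504, 32638/4591

Using the convergent recurrence p_i = a_i*p_{i-1} + p_{i-2}, q_i = a_i*q_{i-1} + q_{i-2} with p_{-2}=0, p_{-1}=1, q_{-2}=1, q_{-1}=0:
  i=0: a_0=7, p_0 = 7*1 + 0 = 7, q_0 = 7*0 + 1 = 1.
  i=1: a_1=9, p_1 = 9*7 + 1 = 64, q_1 = 9*1 + 0 = 9.
  i=2: a_2=6, p_2 = 6*64 + 7 = 391, q_2 = 6*9 + 1 = 55.
  i=3: a_3=9, p_3 = 9*391 + 64 = 3583, q_3 = 9*55 + 9 = 504.
  i=4: a_4=9, p_4 = 9*3583 + 391 = 32638, q_4 = 9*504 + 55 = 4591.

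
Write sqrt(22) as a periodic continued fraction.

[4; (1, 2, 4, 2, 1, 8)]

Write x_i = (sqrt(22) + m_i)/d_i with (m_0, d_0) = (0, 1). a_0 = floor(sqrt(22)) = 4, since 4^2 = 16 <= 22 < 25 = 5^2.
Iterate m_{i+1} = d_i*a_i - m_i, d_{i+1} = (22 - m_{i+1}^2)/d_i, a_{i+1} = floor((a_0 + m_{i+1})/d_{i+1}):
  m_1 = 1*4 - 0 = 4, d_1 = (22 - 4^2)/1 = 6/1 = 6, a_1 = floor((4 + 4)/6) = 1.
  m_2 = 6*1 - 4 = 2, d_2 = (22 - 2^2)/6 = 18/6 = 3, a_2 = floor((4 + 2)/3) = 2.
  m_3 = 3*2 - 2 = 4, d_3 = (22 - 4^2)/3 = 6/3 = 2, a_3 = floor((4 + 4)/2) = 4.
  m_4 = 2*4 - 4 = 4, d_4 = (22 - 4^2)/2 = 6/2 = 3, a_4 = floor((4 + 4)/3) = 2.
  m_5 = 3*2 - 4 = 2, d_5 = (22 - 2^2)/3 = 18/3 = 6, a_5 = floor((4 + 2)/6) = 1.
  m_6 = 6*1 - 2 = 4, d_6 = (22 - 4^2)/6 = 6/6 = 1, a_6 = floor((4 + 4)/1) = 8.
  m_7 = 1*8 - 4 = 4, d_7 = (22 - 4^2)/1 = 6/1 = 6: (m_7, d_7) = (m_1, d_1) = (4, 6), so from here the quotients repeat a_1, ..., a_6; the period length is 6.
Hence the expansion of sqrt(22) is a_0 = 4 followed by the repeating block 1, 2, 4, 2, 1, 8 (period 6).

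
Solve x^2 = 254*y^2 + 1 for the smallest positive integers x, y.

(x, y) = (255, 16)

First expand sqrt(254) as a continued fraction. With x_i = (sqrt(254) + m_i)/d_i and (m_0, d_0) = (0, 1): a_0 = floor(sqrt(254)) = 15, since 15^2 = 225 <= 254 < 256 = 16^2.
Iterate m_{i+1} = d_i*a_i - m_i, d_{i+1} = (254 - m_{i+1}^2)/d_i, a_{i+1} = floor((a_0 + m_{i+1})/d_{i+1}):
  m_1 = 1*15 - 0 = 15, d_1 = (254 - 15^2)/1 = 29/1 = 29, a_1 = floor((15 + 15)/29) = 1.
  m_2 = 29*1 - 15 = 14, d_2 = (254 - 14^2)/29 = 58/29 = 2, a_2 = floor((15 + 14)/2) = 14.
  m_3 = 2*14 - 14 = 14, d_3 = (254 - 14^2)/2 = 58/2 = 29, a_3 = floor((15 + 14)/29) = 1.
  m_4 = 29*1 - 14 = 15, d_4 = (254 - 15^2)/29 = 29/29 = 1, a_4 = floor((15 + 15)/1) = 30.
  m_5 = 1*30 - 15 = 15, d_5 = (254 - 15^2)/1 = 29/1 = 29: (m_5, d_5) = (m_1, d_1) = (15, 29), so from here the quotients repeat a_1, ..., a_4; the period length is 4.
So sqrt(254) = [15; (1, 14, 1, 30)] with period length k = 4.
k is even, so the fundamental solution of x^2 - 254y^2 = 1 is (p_{k-1}, q_{k-1}) = (p_3, q_3); compute convergents through index 3.
Convergents (p_i = a_i*p_{i-1} + p_{i-2}, q_i = a_i*q_{i-1} + q_{i-2} with p_{-2}=0, p_{-1}=1, q_{-2}=1, q_{-1}=0):
  i=0: a_0=15, p_0 = 15*1 + 0 = 15, q_0 = 15*0 + 1 = 1.
  i=1: a_1=1, p_1 = 1*15 + 1 = 16, q_1 = 1*1 + 0 = 1.
  i=2: a_2=14, p_2 = 14*16 + 15 = 239, q_2 = 14*1 + 1 = 15.
  i=3: a_3=1, p_3 = 1*239 + 16 = 255, q_3 = 1*15 + 1 = 16.
Check: 255^2 - 254*16^2 = 65025 - 65024 = 1, so (x, y) = (255, 16) solves the equation, and by the theorem it is the least positive solution.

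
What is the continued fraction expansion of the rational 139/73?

[1; 1, 9, 2, 3]

Run the Euclidean algorithm on 139 and 73; the successive quotients are the partial quotients a_0, a_1, ... (each step inverts the fractional part left over by the previous one):
  139 = 1*73 + 66, so a_0 = 1.
  73 = 1*66 + 7, so a_1 = 1.
  66 = 9*7 + 3, so a_2 = 9.
  7 = 2*3 + 1, so a_3 = 2.
  3 = 3*1 + 0, so a_4 = 3.
The remainder reaches 0 after 5 divisions, so the expansion has 5 partial quotients, read off in order.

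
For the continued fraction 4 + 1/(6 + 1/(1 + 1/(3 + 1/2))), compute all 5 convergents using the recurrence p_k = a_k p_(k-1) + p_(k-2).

Using the convergent recurrence p_i = a_i*p_{i-1} + p_{i-2}, q_i = a_i*q_{i-1} + q_{i-2} with p_{-2}=0, p_{-1}=1, q_{-2}=1, q_{-1}=0:
  i=0: a_0=4, p_0 = 4*1 + 0 = 4, q_0 = 4*0 + 1 = 1.
  i=1: a_1=6, p_1 = 6*4 + 1 = 25, q_1 = 6*1 + 0 = 6.
  i=2: a_2=1, p_2 = 1*25 + 4 = 29, q_2 = 1*6 + 1 = 7.
  i=3: a_3=3, p_3 = 3*29 + 25 = 112, q_3 = 3*7 + 6 = 27.
  i=4: a_4=2, p_4 = 2*112 + 29 = 253, q_4 = 2*27 + 7 = 61.

4/1, 25/6, 29/7, 112/27, 253/61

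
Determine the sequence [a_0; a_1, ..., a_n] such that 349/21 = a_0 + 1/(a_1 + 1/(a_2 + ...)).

Run the Euclidean algorithm on 349 and 21; the successive quotients are the partial quotients a_0, a_1, ... (each step inverts the fractional part left over by the previous one):
  349 = 16*21 + 13, so a_0 = 16.
  21 = 1*13 + 8, so a_1 = 1.
  13 = 1*8 + 5, so a_2 = 1.
  8 = 1*5 + 3, so a_3 = 1.
  5 = 1*3 + 2, so a_4 = 1.
  3 = 1*2 + 1, so a_5 = 1.
  2 = 2*1 + 0, so a_6 = 2.
The remainder reaches 0 after 7 divisions, so the expansion has 7 partial quotients, read off in order.

[16; 1, 1, 1, 1, 1, 2]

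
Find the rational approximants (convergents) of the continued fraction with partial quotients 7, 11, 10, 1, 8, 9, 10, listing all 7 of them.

7/1, 78/11, 787/111, 865/122, 7707/1087, 70228/9905, 709987/100137

Using the convergent recurrence p_i = a_i*p_{i-1} + p_{i-2}, q_i = a_i*q_{i-1} + q_{i-2} with p_{-2}=0, p_{-1}=1, q_{-2}=1, q_{-1}=0:
  i=0: a_0=7, p_0 = 7*1 + 0 = 7, q_0 = 7*0 + 1 = 1.
  i=1: a_1=11, p_1 = 11*7 + 1 = 78, q_1 = 11*1 + 0 = 11.
  i=2: a_2=10, p_2 = 10*78 + 7 = 787, q_2 = 10*11 + 1 = 111.
  i=3: a_3=1, p_3 = 1*787 + 78 = 865, q_3 = 1*111 + 11 = 122.
  i=4: a_4=8, p_4 = 8*865 + 787 = 7707, q_4 = 8*122 + 111 = 1087.
  i=5: a_5=9, p_5 = 9*7707 + 865 = 70228, q_5 = 9*1087 + 122 = 9905.
  i=6: a_6=10, p_6 = 10*70228 + 7707 = 709987, q_6 = 10*9905 + 1087 = 100137.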